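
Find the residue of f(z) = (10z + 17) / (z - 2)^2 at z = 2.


Step 1: Pole of order 2 at z = 2
Step 2: Res = lim d/dz [(z - 2)^2 * f(z)] as z -> 2
Step 3: (z - 2)^2 * f(z) = 10z + 17
Step 4: d/dz[10z + 17] = 10

10


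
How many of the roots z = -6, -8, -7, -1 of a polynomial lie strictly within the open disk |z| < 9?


Step 1: Check each root:
  z = -6: |-6| = 6 < 9
  z = -8: |-8| = 8 < 9
  z = -7: |-7| = 7 < 9
  z = -1: |-1| = 1 < 9
Step 2: Count = 4

4


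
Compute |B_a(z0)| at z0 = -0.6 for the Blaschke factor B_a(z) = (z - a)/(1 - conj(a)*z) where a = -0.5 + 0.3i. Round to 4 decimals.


Step 1: Numerator z0 - a = -0.6 - (-0.5 + 0.3i) = -0.1 - 0.3i
Step 2: Denominator 1 - conj(a)*z0 = 1 - (-0.5 - 0.3i)*(-0.6) = 0.7 - 0.18i
Step 3: |z0 - a|^2 = (-0.1)^2 + (-0.3)^2 = 0.1; |1 - conj(a)*z0|^2 = 0.7^2 + (-0.18)^2 = 0.5224
Step 4: |B_a(-0.6)| = sqrt(0.1 / 0.5224) = sqrt(0.191424)
Step 5: = 0.4375

0.4375


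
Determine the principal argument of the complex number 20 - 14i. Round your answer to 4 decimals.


Step 1: z = 20 - 14i
Step 2: arg(z) = atan2(-14, 20)
Step 3: arg(z) = -0.6107

-0.6107


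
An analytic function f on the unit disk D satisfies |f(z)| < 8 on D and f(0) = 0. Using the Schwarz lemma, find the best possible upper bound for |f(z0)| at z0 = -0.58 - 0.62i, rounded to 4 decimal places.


Step 1: g = f/8 maps D -> D with g(0) = 0, so by the Schwarz lemma |g(z)| <= |z|, i.e. |f(z)| <= 8|z|; this is sharp (f(z) = 8z).
Step 2: |z0|^2 = (-0.58)^2 + (-0.62)^2 = 0.7208
Step 3: |z0| = sqrt(0.7208) = 0.848999
Step 4: Best bound = 8 * |z0| = 8 * 0.848999 = 6.792

6.792


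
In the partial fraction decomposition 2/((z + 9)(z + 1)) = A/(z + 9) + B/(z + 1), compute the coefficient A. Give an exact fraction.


Step 1: Multiply both sides by (z + 9) and set z = -9
Step 2: A = 2 / (-9 + 1)
Step 3: A = 2 / (-8)
Step 4: A = -1/4

-1/4


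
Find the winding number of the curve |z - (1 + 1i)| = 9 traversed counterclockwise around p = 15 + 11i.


Step 1: Center c = (1, 1), radius = 9
Step 2: |p - c|^2 = 14^2 + 10^2 = 296
Step 3: r^2 = 81
Step 4: |p-c| > r so winding number = 0

0


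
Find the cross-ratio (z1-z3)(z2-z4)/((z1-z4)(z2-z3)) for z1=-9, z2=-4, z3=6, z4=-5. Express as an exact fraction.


Step 1: (z1-z3)(z2-z4) = (-15) * 1 = -15
Step 2: (z1-z4)(z2-z3) = (-4) * (-10) = 40
Step 3: Cross-ratio = -15/40 = -3/8

-3/8


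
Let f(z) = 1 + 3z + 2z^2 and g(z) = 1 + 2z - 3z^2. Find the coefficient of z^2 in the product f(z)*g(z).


Step 1: z^2 term in f*g comes from: (1)*(-3z^2) + (3z)*(2z) + (2z^2)*(1)
Step 2: = -3 + 6 + 2
Step 3: = 5

5


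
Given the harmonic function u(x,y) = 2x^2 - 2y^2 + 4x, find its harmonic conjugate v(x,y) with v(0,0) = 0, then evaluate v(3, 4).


Step 1: v_x = -u_y = 4y + 0
Step 2: v_y = u_x = 4x + 4
Step 3: v = 4xy + 4y + C
Step 4: v(0,0) = 0 => C = 0
Step 5: v(3, 4) = 64

64


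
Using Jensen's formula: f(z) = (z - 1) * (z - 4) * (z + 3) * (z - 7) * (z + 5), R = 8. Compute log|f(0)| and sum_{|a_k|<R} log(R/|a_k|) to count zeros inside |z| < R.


Jensen's formula: (1/2pi)*integral log|f(Re^it)|dt = log|f(0)| + sum_{|a_k|<R} log(R/|a_k|)
Step 1: f(0) = (-1) * (-4) * 3 * (-7) * 5 = -420
Step 2: log|f(0)| = log|1| + log|4| + log|-3| + log|7| + log|-5| = 6.0403
Step 3: Zeros inside |z| < 8: 1, 4, -3, 7, -5
Step 4: Jensen sum = log(8/1) + log(8/4) + log(8/3) + log(8/7) + log(8/5) = 4.357
Step 5: n(R) = number of terms in the Jensen sum = count of zeros inside |z| < 8 = 5

5


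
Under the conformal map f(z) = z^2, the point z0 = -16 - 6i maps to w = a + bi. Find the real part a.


Step 1: z0 = -16 - 6i
Step 2: z0^2 = (-16)^2 - (-6)^2 + 192i
Step 3: real part = 256 - 36 = 220

220


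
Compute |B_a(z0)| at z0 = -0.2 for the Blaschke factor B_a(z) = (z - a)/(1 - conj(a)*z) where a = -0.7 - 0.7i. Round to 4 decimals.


Step 1: Numerator z0 - a = -0.2 - (-0.7 - 0.7i) = 0.5 + 0.7i
Step 2: Denominator 1 - conj(a)*z0 = 1 - (-0.7 + 0.7i)*(-0.2) = 0.86 + 0.14i
Step 3: |z0 - a|^2 = 0.5^2 + 0.7^2 = 0.74; |1 - conj(a)*z0|^2 = 0.86^2 + 0.14^2 = 0.7592
Step 4: |B_a(-0.2)| = sqrt(0.74 / 0.7592) = sqrt(0.97471)
Step 5: = 0.9873

0.9873


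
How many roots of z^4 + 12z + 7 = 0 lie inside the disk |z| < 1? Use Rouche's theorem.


Step 1: On |z| = 1 the three terms have sizes |z^4| = 1^4 = 1, |12z| = 12*1 = 12, |7| = 7
Step 2: The dominant term is g(z) = 12z; let h(z) = z^4 + 7 so f = g + h
Step 3: On |z| = 1: |g| = 12 and |h| <= 1 + 7 = 8
Step 4: Since 12 > 8, |h| < |g| on |z| = 1, so by Rouche f has the same number of zeros as g inside |z| < 1
Step 5: g(z) = 12z has 1 zero (at the origin, multiplicity 1) inside |z| < 1. Answer = 1

1


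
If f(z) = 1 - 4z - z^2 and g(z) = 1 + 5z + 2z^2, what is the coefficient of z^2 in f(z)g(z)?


Step 1: z^2 term in f*g comes from: (1)*(2z^2) + (-4z)*(5z) + (-z^2)*(1)
Step 2: = 2 - 20 - 1
Step 3: = -19

-19


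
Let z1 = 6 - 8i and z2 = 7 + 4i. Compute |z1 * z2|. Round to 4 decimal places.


Step 1: |z1| = sqrt(6^2 + (-8)^2) = sqrt(100)
Step 2: |z2| = sqrt(7^2 + 4^2) = sqrt(65)
Step 3: |z1*z2| = |z1|*|z2| = sqrt(100) * sqrt(65) = sqrt(100 * 65) = sqrt(6500)
Step 4: = 80.6226

80.6226


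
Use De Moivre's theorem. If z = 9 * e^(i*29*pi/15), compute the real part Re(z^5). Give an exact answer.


Step 1: By De Moivre's theorem, z^5 = 9^5 * e^(i*5*29*pi/15) = 59049 * (cos(29*pi/3) + i*sin(29*pi/3))
Step 2: |z|^5 = 9^5 = 59049
Step 3: Reduce the angle mod 2*pi: 29*pi/3 - 8*pi = 5*pi/3
Step 4: cos(5*pi/3) = 1/2
Step 5: Re(z^5) = 59049 * 1/2 = 59049/2

59049/2


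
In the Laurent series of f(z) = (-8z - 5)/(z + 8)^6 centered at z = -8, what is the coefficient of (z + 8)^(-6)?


Step 1: Write the numerator in powers of (z + 8): -8z - 5 = -8(z + 8) + (-8*(-8) - 5) = -8(z + 8) + 59
Step 2: Divide by (z + 8)^6: f(z) = 59(z + 8)^(-6) - 8(z + 8)^(-5)
Step 3: This finite sum is the Laurent series of f about z = -8.
Step 4: Coefficient of (z + 8)^(-6) = -8*(-8) - 5 = 59

59


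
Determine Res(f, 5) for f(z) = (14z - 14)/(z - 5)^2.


Step 1: Pole of order 2 at z = 5
Step 2: Res = lim d/dz [(z - 5)^2 * f(z)] as z -> 5
Step 3: (z - 5)^2 * f(z) = 14z - 14
Step 4: d/dz[14z - 14] = 14

14


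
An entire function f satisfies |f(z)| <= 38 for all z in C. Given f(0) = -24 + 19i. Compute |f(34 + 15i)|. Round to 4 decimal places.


Step 1: By Liouville's theorem, a bounded entire function is constant.
Step 2: f(z) = f(0) = -24 + 19i for all z.
Step 3: |f(w)| = |-24 + 19i| = sqrt(576 + 361)
Step 4: = 30.6105

30.6105


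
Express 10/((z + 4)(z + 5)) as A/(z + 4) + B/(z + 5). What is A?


Step 1: Multiply both sides by (z + 4) and set z = -4
Step 2: A = 10 / (-4 + 5)
Step 3: A = 10 / 1
Step 4: A = 10

10


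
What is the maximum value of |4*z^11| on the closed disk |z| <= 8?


Step 1: On |z| = 8, |f(z)| = 4 * |z|^11 = 4 * 8^11
Step 2: By maximum modulus principle, maximum is on boundary.
Step 3: Maximum = 4 * 8589934592 = 34359738368

34359738368


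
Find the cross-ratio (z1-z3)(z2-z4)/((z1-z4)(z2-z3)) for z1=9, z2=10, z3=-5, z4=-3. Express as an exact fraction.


Step 1: (z1-z3)(z2-z4) = 14 * 13 = 182
Step 2: (z1-z4)(z2-z3) = 12 * 15 = 180
Step 3: Cross-ratio = 182/180 = 91/90

91/90


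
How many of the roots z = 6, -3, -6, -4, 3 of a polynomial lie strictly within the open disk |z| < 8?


Step 1: Check each root:
  z = 6: |6| = 6 < 8
  z = -3: |-3| = 3 < 8
  z = -6: |-6| = 6 < 8
  z = -4: |-4| = 4 < 8
  z = 3: |3| = 3 < 8
Step 2: Count = 5

5


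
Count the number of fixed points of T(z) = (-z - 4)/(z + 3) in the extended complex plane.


Step 1: Fixed points satisfy T(z) = z
Step 2: z^2 + 4z + 4 = 0
Step 3: Discriminant = 4^2 - 4*1*4 = 0
Step 4: Number of fixed points = 1

1


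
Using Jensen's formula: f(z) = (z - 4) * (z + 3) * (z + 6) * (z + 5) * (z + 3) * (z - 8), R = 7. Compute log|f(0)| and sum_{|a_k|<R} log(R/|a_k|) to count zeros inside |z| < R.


Jensen's formula: (1/2pi)*integral log|f(Re^it)|dt = log|f(0)| + sum_{|a_k|<R} log(R/|a_k|)
Step 1: f(0) = (-4) * 3 * 6 * 5 * 3 * (-8) = 8640
Step 2: log|f(0)| = log|4| + log|-3| + log|-6| + log|-5| + log|-3| + log|8| = 9.0642
Step 3: Zeros inside |z| < 7: 4, -3, -6, -5, -3
Step 4: Jensen sum = log(7/4) + log(7/3) + log(7/6) + log(7/5) + log(7/3) = 2.7448
Step 5: n(R) = number of terms in the Jensen sum = count of zeros inside |z| < 7 = 5

5


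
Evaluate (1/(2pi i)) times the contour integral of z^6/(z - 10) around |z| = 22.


Step 1: f(z) = z^6, a = 10 is inside |z| = 22
Step 2: By Cauchy integral formula: (1/(2pi*i)) * integral = f(a)
Step 3: f(10) = 10^6 = 1000000

1000000


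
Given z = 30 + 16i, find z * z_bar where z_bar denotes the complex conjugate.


Step 1: conj(z) = 30 - 16i
Step 2: z * conj(z) = 30^2 + 16^2
Step 3: = 900 + 256 = 1156

1156


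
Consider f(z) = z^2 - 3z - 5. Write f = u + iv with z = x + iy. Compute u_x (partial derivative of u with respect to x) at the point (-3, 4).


Step 1: f(z) = (x+iy)^2 - 3(x+iy) - 5
Step 2: u = (x^2 - y^2) - 3x - 5
Step 3: u_x = 2x - 3
Step 4: At (-3, 4): u_x = -6 - 3 = -9

-9


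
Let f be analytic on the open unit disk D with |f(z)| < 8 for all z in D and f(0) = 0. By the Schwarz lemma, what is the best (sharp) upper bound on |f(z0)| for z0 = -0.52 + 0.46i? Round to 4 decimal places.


Step 1: g = f/8 maps D -> D with g(0) = 0, so by the Schwarz lemma |g(z)| <= |z|, i.e. |f(z)| <= 8|z|; this is sharp (f(z) = 8z).
Step 2: |z0|^2 = (-0.52)^2 + 0.46^2 = 0.482
Step 3: |z0| = sqrt(0.482) = 0.694262
Step 4: Best bound = 8 * |z0| = 8 * 0.694262 = 5.5541

5.5541


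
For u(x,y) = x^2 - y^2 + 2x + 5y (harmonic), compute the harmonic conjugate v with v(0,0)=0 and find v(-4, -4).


Step 1: v_x = -u_y = 2y - 5
Step 2: v_y = u_x = 2x + 2
Step 3: v = 2xy - 5x + 2y + C
Step 4: v(0,0) = 0 => C = 0
Step 5: v(-4, -4) = 44

44


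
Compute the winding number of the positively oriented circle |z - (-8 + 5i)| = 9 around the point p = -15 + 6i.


Step 1: Center c = (-8, 5), radius = 9
Step 2: |p - c|^2 = (-7)^2 + 1^2 = 50
Step 3: r^2 = 81
Step 4: |p-c| < r so winding number = 1

1


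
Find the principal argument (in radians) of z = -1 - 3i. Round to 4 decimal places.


Step 1: z = -1 - 3i
Step 2: arg(z) = atan2(-3, -1)
Step 3: arg(z) = -1.8925

-1.8925


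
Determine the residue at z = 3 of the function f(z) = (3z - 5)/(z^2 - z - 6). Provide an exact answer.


Step 1: Q(z) = z^2 - z - 6 = (z - 3)(z + 2)
Step 2: Q'(z) = 2z - 1
Step 3: Q'(3) = 5, P(3) = 4
Step 4: Res = P(3)/Q'(3) = 4/5 = 4/5

4/5


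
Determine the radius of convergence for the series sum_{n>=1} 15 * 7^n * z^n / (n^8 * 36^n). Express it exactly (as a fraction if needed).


Step 1: General term a_n = 15 * 7^n / (n^8 * 36^n)
Step 2: By the root test, |a_n|^(1/n) = 15^(1/n) * 7 / (n^(8/n) * 36) -> 7/36 as n -> infinity (since 15^(1/n) -> 1 and n^(8/n) -> 1)
Step 3: R = 1/lim|a_n|^(1/n) = 36/7

36/7


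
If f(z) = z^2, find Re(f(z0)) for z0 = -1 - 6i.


Step 1: z0 = -1 - 6i
Step 2: z0^2 = (-1)^2 - (-6)^2 + 12i
Step 3: real part = 1 - 36 = -35

-35


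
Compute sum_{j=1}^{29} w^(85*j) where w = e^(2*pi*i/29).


Step 1: The sum sum_{j=1}^{n} w^(k*j) equals n if n | k, else 0.
Step 2: Here n = 29, k = 85
Step 3: Does n divide k? 29 | 85 -> False
Step 4: Sum = 0

0


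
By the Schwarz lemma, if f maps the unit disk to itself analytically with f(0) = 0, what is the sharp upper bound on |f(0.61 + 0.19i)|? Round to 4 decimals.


Step 1: Schwarz lemma: if f: D -> D is analytic with f(0) = 0, then |f(z)| <= |z| for all z in D, and this is sharp (f(z) = z).
Step 2: |z0|^2 = 0.61^2 + 0.19^2 = 0.4082
Step 3: |z0| = sqrt(0.4082) = 0.638905
Step 4: Best bound = |z0| = 0.6389

0.6389


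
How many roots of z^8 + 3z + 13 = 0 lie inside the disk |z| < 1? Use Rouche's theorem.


Step 1: On |z| = 1 the three terms have sizes |z^8| = 1^8 = 1, |3z| = 3*1 = 3, |13| = 13
Step 2: The dominant term is g(z) = 13; let h(z) = z^8 + 3z so f = g + h
Step 3: On |z| = 1: |g| = 13 and |h| <= 1 + 3 = 4
Step 4: Since 13 > 4, |h| < |g| on |z| = 1, so by Rouche f has the same number of zeros as g inside |z| < 1
Step 5: g(z) = 13 is a nonzero constant with no zeros inside |z| < 1. Answer = 0

0


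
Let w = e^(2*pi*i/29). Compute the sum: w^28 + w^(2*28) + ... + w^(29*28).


Step 1: The sum sum_{j=1}^{n} w^(k*j) equals n if n | k, else 0.
Step 2: Here n = 29, k = 28
Step 3: Does n divide k? 29 | 28 -> False
Step 4: Sum = 0

0


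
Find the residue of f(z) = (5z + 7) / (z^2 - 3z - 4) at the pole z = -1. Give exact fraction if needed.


Step 1: Q(z) = z^2 - 3z - 4 = (z + 1)(z - 4)
Step 2: Q'(z) = 2z - 3
Step 3: Q'(-1) = -5, P(-1) = 2
Step 4: Res = P(-1)/Q'(-1) = 2/(-5) = -2/5

-2/5


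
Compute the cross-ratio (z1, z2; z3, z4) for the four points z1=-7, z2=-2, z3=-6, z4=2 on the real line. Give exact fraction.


Step 1: (z1-z3)(z2-z4) = (-1) * (-4) = 4
Step 2: (z1-z4)(z2-z3) = (-9) * 4 = -36
Step 3: Cross-ratio = -4/36 = -1/9

-1/9


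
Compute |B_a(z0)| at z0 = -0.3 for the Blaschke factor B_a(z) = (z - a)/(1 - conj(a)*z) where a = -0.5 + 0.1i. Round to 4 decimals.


Step 1: Numerator z0 - a = -0.3 - (-0.5 + 0.1i) = 0.2 - 0.1i
Step 2: Denominator 1 - conj(a)*z0 = 1 - (-0.5 - 0.1i)*(-0.3) = 0.85 - 0.03i
Step 3: |z0 - a|^2 = 0.2^2 + (-0.1)^2 = 0.05; |1 - conj(a)*z0|^2 = 0.85^2 + (-0.03)^2 = 0.7234
Step 4: |B_a(-0.3)| = sqrt(0.05 / 0.7234) = sqrt(0.069118)
Step 5: = 0.2629

0.2629


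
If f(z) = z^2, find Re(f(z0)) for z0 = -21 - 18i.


Step 1: z0 = -21 - 18i
Step 2: z0^2 = (-21)^2 - (-18)^2 + 756i
Step 3: real part = 441 - 324 = 117

117


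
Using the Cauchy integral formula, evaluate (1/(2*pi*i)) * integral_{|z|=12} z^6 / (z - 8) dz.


Step 1: f(z) = z^6, a = 8 is inside |z| = 12
Step 2: By Cauchy integral formula: (1/(2pi*i)) * integral = f(a)
Step 3: f(8) = 8^6 = 262144

262144


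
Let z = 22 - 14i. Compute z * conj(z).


Step 1: conj(z) = 22 + 14i
Step 2: z * conj(z) = 22^2 + (-14)^2
Step 3: = 484 + 196 = 680

680


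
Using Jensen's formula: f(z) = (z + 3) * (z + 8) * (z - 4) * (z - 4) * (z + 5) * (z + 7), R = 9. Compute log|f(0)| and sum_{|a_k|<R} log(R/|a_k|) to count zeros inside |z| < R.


Jensen's formula: (1/2pi)*integral log|f(Re^it)|dt = log|f(0)| + sum_{|a_k|<R} log(R/|a_k|)
Step 1: f(0) = 3 * 8 * (-4) * (-4) * 5 * 7 = 13440
Step 2: log|f(0)| = log|-3| + log|-8| + log|4| + log|4| + log|-5| + log|-7| = 9.506
Step 3: Zeros inside |z| < 9: -3, -8, 4, 4, -5, -7
Step 4: Jensen sum = log(9/3) + log(9/8) + log(9/4) + log(9/4) + log(9/5) + log(9/7) = 3.6774
Step 5: n(R) = number of terms in the Jensen sum = count of zeros inside |z| < 9 = 6

6


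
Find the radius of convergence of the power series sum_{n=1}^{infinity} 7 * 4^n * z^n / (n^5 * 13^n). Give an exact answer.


Step 1: General term a_n = 7 * 4^n / (n^5 * 13^n)
Step 2: By the root test, |a_n|^(1/n) = 7^(1/n) * 4 / (n^(5/n) * 13) -> 4/13 as n -> infinity (since 7^(1/n) -> 1 and n^(5/n) -> 1)
Step 3: R = 1/lim|a_n|^(1/n) = 13/4

13/4


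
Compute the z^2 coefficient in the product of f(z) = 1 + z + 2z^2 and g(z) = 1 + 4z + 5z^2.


Step 1: z^2 term in f*g comes from: (1)*(5z^2) + (z)*(4z) + (2z^2)*(1)
Step 2: = 5 + 4 + 2
Step 3: = 11

11


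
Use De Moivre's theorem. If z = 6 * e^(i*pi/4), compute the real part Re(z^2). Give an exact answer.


Step 1: By De Moivre's theorem, z^2 = 6^2 * e^(i*2*pi/4) = 36 * (cos(pi/2) + i*sin(pi/2))
Step 2: |z|^2 = 6^2 = 36
Step 3: The angle pi/2 already lies in [0, 2*pi)
Step 4: cos(pi/2) = 0
Step 5: Re(z^2) = 36 * 0 = 0

0


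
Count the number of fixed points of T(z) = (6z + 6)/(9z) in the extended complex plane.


Step 1: Fixed points satisfy T(z) = z
Step 2: 9z^2 - 6z - 6 = 0
Step 3: Discriminant = (-6)^2 - 4*9*(-6) = 252
Step 4: Number of fixed points = 2

2


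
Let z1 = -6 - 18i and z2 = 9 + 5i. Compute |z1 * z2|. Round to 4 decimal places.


Step 1: |z1| = sqrt((-6)^2 + (-18)^2) = sqrt(360)
Step 2: |z2| = sqrt(9^2 + 5^2) = sqrt(106)
Step 3: |z1*z2| = |z1|*|z2| = sqrt(360) * sqrt(106) = sqrt(360 * 106) = sqrt(38160)
Step 4: = 195.3458

195.3458


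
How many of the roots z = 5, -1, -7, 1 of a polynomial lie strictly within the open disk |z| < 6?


Step 1: Check each root:
  z = 5: |5| = 5 < 6
  z = -1: |-1| = 1 < 6
  z = -7: |-7| = 7 >= 6
  z = 1: |1| = 1 < 6
Step 2: Count = 3

3


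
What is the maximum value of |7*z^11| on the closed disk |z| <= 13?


Step 1: On |z| = 13, |f(z)| = 7 * |z|^11 = 7 * 13^11
Step 2: By maximum modulus principle, maximum is on boundary.
Step 3: Maximum = 7 * 1792160394037 = 12545122758259

12545122758259


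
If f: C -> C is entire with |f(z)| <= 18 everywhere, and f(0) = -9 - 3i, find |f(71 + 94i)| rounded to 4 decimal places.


Step 1: By Liouville's theorem, a bounded entire function is constant.
Step 2: f(z) = f(0) = -9 - 3i for all z.
Step 3: |f(w)| = |-9 - 3i| = sqrt(81 + 9)
Step 4: = 9.4868

9.4868


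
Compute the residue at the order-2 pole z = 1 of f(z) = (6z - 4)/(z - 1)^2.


Step 1: Pole of order 2 at z = 1
Step 2: Res = lim d/dz [(z - 1)^2 * f(z)] as z -> 1
Step 3: (z - 1)^2 * f(z) = 6z - 4
Step 4: d/dz[6z - 4] = 6

6


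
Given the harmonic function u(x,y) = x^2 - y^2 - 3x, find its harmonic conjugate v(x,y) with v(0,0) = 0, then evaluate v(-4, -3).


Step 1: v_x = -u_y = 2y + 0
Step 2: v_y = u_x = 2x - 3
Step 3: v = 2xy - 3y + C
Step 4: v(0,0) = 0 => C = 0
Step 5: v(-4, -3) = 33

33


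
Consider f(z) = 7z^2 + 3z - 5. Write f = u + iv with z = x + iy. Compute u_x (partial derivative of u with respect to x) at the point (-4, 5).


Step 1: f(z) = 7(x+iy)^2 + 3(x+iy) - 5
Step 2: u = 7(x^2 - y^2) + 3x - 5
Step 3: u_x = 14x + 3
Step 4: At (-4, 5): u_x = -56 + 3 = -53

-53


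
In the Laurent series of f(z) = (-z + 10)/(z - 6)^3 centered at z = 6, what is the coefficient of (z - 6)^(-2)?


Step 1: Write the numerator in powers of (z - 6): -z + 10 = -(z - 6) + (-1*6 + 10) = -(z - 6) + 4
Step 2: Divide by (z - 6)^3: f(z) = 4(z - 6)^(-3) - (z - 6)^(-2)
Step 3: This finite sum is the Laurent series of f about z = 6.
Step 4: Coefficient of (z - 6)^(-2) = coefficient of (z - 6) in the re-centred numerator = -1

-1


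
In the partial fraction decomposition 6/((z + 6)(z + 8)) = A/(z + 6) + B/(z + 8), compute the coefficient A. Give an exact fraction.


Step 1: Multiply both sides by (z + 6) and set z = -6
Step 2: A = 6 / (-6 + 8)
Step 3: A = 6 / 2
Step 4: A = 3

3


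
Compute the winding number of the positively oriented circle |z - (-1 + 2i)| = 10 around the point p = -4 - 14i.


Step 1: Center c = (-1, 2), radius = 10
Step 2: |p - c|^2 = (-3)^2 + (-16)^2 = 265
Step 3: r^2 = 100
Step 4: |p-c| > r so winding number = 0

0


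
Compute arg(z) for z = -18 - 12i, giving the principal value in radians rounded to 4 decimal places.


Step 1: z = -18 - 12i
Step 2: arg(z) = atan2(-12, -18)
Step 3: arg(z) = -2.5536

-2.5536


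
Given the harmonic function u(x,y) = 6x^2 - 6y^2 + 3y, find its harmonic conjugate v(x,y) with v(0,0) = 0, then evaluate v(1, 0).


Step 1: v_x = -u_y = 12y - 3
Step 2: v_y = u_x = 12x + 0
Step 3: v = 12xy - 3x + C
Step 4: v(0,0) = 0 => C = 0
Step 5: v(1, 0) = -3

-3


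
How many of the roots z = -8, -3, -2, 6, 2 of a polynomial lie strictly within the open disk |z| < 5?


Step 1: Check each root:
  z = -8: |-8| = 8 >= 5
  z = -3: |-3| = 3 < 5
  z = -2: |-2| = 2 < 5
  z = 6: |6| = 6 >= 5
  z = 2: |2| = 2 < 5
Step 2: Count = 3

3


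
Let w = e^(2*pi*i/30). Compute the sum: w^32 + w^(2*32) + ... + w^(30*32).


Step 1: The sum sum_{j=1}^{n} w^(k*j) equals n if n | k, else 0.
Step 2: Here n = 30, k = 32
Step 3: Does n divide k? 30 | 32 -> False
Step 4: Sum = 0

0


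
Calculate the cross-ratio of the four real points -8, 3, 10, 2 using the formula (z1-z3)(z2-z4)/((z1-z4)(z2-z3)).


Step 1: (z1-z3)(z2-z4) = (-18) * 1 = -18
Step 2: (z1-z4)(z2-z3) = (-10) * (-7) = 70
Step 3: Cross-ratio = -18/70 = -9/35

-9/35


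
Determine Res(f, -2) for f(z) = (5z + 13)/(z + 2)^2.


Step 1: Pole of order 2 at z = -2
Step 2: Res = lim d/dz [(z + 2)^2 * f(z)] as z -> -2
Step 3: (z + 2)^2 * f(z) = 5z + 13
Step 4: d/dz[5z + 13] = 5

5


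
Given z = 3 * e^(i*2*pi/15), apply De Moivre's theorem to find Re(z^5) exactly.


Step 1: By De Moivre's theorem, z^5 = 3^5 * e^(i*5*2*pi/15) = 243 * (cos(2*pi/3) + i*sin(2*pi/3))
Step 2: |z|^5 = 3^5 = 243
Step 3: The angle 2*pi/3 already lies in [0, 2*pi)
Step 4: cos(2*pi/3) = -1/2
Step 5: Re(z^5) = 243 * (-1/2) = -243/2

-243/2


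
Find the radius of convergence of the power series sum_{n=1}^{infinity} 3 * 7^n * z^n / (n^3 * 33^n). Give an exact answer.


Step 1: General term a_n = 3 * 7^n / (n^3 * 33^n)
Step 2: By the root test, |a_n|^(1/n) = 3^(1/n) * 7 / (n^(3/n) * 33) -> 7/33 as n -> infinity (since 3^(1/n) -> 1 and n^(3/n) -> 1)
Step 3: R = 1/lim|a_n|^(1/n) = 33/7

33/7


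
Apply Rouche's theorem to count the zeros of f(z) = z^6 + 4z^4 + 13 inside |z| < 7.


Step 1: On |z| = 7 the three terms have sizes |z^6| = 7^6 = 117649, |4z^4| = 4*7^4 = 9604, |13| = 13
Step 2: The dominant term is g(z) = z^6; let h(z) = 4z^4 + 13 so f = g + h
Step 3: On |z| = 7: |g| = 117649 and |h| <= 9604 + 13 = 9617
Step 4: Since 117649 > 9617, |h| < |g| on |z| = 7, so by Rouche f has the same number of zeros as g inside |z| < 7
Step 5: g(z) = z^6 has 6 zeros (all at the origin) inside |z| < 7. Answer = 6

6


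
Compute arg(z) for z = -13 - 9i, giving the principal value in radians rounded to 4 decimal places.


Step 1: z = -13 - 9i
Step 2: arg(z) = atan2(-9, -13)
Step 3: arg(z) = -2.536

-2.536


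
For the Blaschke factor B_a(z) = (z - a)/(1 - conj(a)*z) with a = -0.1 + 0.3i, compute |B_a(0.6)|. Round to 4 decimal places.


Step 1: Numerator z0 - a = 0.6 - (-0.1 + 0.3i) = 0.7 - 0.3i
Step 2: Denominator 1 - conj(a)*z0 = 1 - (-0.1 - 0.3i)*0.6 = 1.06 + 0.18i
Step 3: |z0 - a|^2 = 0.7^2 + (-0.3)^2 = 0.58; |1 - conj(a)*z0|^2 = 1.06^2 + 0.18^2 = 1.156
Step 4: |B_a(0.6)| = sqrt(0.58 / 1.156) = sqrt(0.50173)
Step 5: = 0.7083

0.7083


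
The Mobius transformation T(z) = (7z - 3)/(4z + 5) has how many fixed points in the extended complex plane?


Step 1: Fixed points satisfy T(z) = z
Step 2: 4z^2 - 2z + 3 = 0
Step 3: Discriminant = (-2)^2 - 4*4*3 = -44
Step 4: Number of fixed points = 2

2


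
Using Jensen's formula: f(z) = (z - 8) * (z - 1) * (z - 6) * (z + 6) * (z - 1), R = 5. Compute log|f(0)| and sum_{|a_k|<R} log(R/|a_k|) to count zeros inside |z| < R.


Jensen's formula: (1/2pi)*integral log|f(Re^it)|dt = log|f(0)| + sum_{|a_k|<R} log(R/|a_k|)
Step 1: f(0) = (-8) * (-1) * (-6) * 6 * (-1) = 288
Step 2: log|f(0)| = log|8| + log|1| + log|6| + log|-6| + log|1| = 5.663
Step 3: Zeros inside |z| < 5: 1, 1
Step 4: Jensen sum = log(5/1) + log(5/1) = 3.2189
Step 5: n(R) = number of terms in the Jensen sum = count of zeros inside |z| < 5 = 2

2


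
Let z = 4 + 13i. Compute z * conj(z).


Step 1: conj(z) = 4 - 13i
Step 2: z * conj(z) = 4^2 + 13^2
Step 3: = 16 + 169 = 185

185


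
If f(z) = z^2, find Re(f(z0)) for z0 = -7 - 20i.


Step 1: z0 = -7 - 20i
Step 2: z0^2 = (-7)^2 - (-20)^2 + 280i
Step 3: real part = 49 - 400 = -351

-351


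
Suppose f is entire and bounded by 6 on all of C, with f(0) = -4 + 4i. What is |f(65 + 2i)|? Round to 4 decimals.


Step 1: By Liouville's theorem, a bounded entire function is constant.
Step 2: f(z) = f(0) = -4 + 4i for all z.
Step 3: |f(w)| = |-4 + 4i| = sqrt(16 + 16)
Step 4: = 5.6569

5.6569


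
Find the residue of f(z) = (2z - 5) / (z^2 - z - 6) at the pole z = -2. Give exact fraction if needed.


Step 1: Q(z) = z^2 - z - 6 = (z + 2)(z - 3)
Step 2: Q'(z) = 2z - 1
Step 3: Q'(-2) = -5, P(-2) = -9
Step 4: Res = P(-2)/Q'(-2) = -9/(-5) = 9/5

9/5


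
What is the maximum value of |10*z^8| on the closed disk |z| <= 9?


Step 1: On |z| = 9, |f(z)| = 10 * |z|^8 = 10 * 9^8
Step 2: By maximum modulus principle, maximum is on boundary.
Step 3: Maximum = 10 * 43046721 = 430467210

430467210


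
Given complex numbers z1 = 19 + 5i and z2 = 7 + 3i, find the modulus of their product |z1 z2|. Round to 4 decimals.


Step 1: |z1| = sqrt(19^2 + 5^2) = sqrt(386)
Step 2: |z2| = sqrt(7^2 + 3^2) = sqrt(58)
Step 3: |z1*z2| = |z1|*|z2| = sqrt(386) * sqrt(58) = sqrt(386 * 58) = sqrt(22388)
Step 4: = 149.6262

149.6262


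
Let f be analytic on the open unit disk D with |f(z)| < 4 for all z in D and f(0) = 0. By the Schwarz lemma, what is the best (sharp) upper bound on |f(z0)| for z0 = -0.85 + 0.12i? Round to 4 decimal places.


Step 1: g = f/4 maps D -> D with g(0) = 0, so by the Schwarz lemma |g(z)| <= |z|, i.e. |f(z)| <= 4|z|; this is sharp (f(z) = 4z).
Step 2: |z0|^2 = (-0.85)^2 + 0.12^2 = 0.7369
Step 3: |z0| = sqrt(0.7369) = 0.858429
Step 4: Best bound = 4 * |z0| = 4 * 0.858429 = 3.4337

3.4337


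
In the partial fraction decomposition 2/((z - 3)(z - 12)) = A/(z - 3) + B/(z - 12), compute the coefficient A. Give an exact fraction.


Step 1: Multiply both sides by (z - 3) and set z = 3
Step 2: A = 2 / (3 - 12)
Step 3: A = 2 / (-9)
Step 4: A = -2/9

-2/9


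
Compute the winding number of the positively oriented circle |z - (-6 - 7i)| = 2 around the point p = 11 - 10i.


Step 1: Center c = (-6, -7), radius = 2
Step 2: |p - c|^2 = 17^2 + (-3)^2 = 298
Step 3: r^2 = 4
Step 4: |p-c| > r so winding number = 0

0


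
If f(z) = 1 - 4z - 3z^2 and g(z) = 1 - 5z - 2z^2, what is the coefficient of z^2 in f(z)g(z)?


Step 1: z^2 term in f*g comes from: (1)*(-2z^2) + (-4z)*(-5z) + (-3z^2)*(1)
Step 2: = -2 + 20 - 3
Step 3: = 15

15


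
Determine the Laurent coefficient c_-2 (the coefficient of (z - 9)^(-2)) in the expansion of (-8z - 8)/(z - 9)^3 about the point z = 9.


Step 1: Write the numerator in powers of (z - 9): -8z - 8 = -8(z - 9) + (-8*9 - 8) = -8(z - 9) - 80
Step 2: Divide by (z - 9)^3: f(z) = -80(z - 9)^(-3) - 8(z - 9)^(-2)
Step 3: This finite sum is the Laurent series of f about z = 9.
Step 4: Coefficient of (z - 9)^(-2) = coefficient of (z - 9) in the re-centred numerator = -8

-8


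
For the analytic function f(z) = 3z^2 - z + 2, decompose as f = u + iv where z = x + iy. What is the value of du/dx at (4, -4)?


Step 1: f(z) = 3(x+iy)^2 - (x+iy) + 2
Step 2: u = 3(x^2 - y^2) - x + 2
Step 3: u_x = 6x - 1
Step 4: At (4, -4): u_x = 24 - 1 = 23

23


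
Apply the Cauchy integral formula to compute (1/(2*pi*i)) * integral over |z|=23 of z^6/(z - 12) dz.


Step 1: f(z) = z^6, a = 12 is inside |z| = 23
Step 2: By Cauchy integral formula: (1/(2pi*i)) * integral = f(a)
Step 3: f(12) = 12^6 = 2985984

2985984


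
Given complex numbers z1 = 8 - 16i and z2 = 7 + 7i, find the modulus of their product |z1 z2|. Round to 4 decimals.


Step 1: |z1| = sqrt(8^2 + (-16)^2) = sqrt(320)
Step 2: |z2| = sqrt(7^2 + 7^2) = sqrt(98)
Step 3: |z1*z2| = |z1|*|z2| = sqrt(320) * sqrt(98) = sqrt(320 * 98) = sqrt(31360)
Step 4: = 177.0875

177.0875


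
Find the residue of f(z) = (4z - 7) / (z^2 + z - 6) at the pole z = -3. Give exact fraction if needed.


Step 1: Q(z) = z^2 + z - 6 = (z + 3)(z - 2)
Step 2: Q'(z) = 2z + 1
Step 3: Q'(-3) = -5, P(-3) = -19
Step 4: Res = P(-3)/Q'(-3) = -19/(-5) = 19/5

19/5


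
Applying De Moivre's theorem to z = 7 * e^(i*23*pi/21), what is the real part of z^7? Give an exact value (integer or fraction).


Step 1: By De Moivre's theorem, z^7 = 7^7 * e^(i*7*23*pi/21) = 823543 * (cos(23*pi/3) + i*sin(23*pi/3))
Step 2: |z|^7 = 7^7 = 823543
Step 3: Reduce the angle mod 2*pi: 23*pi/3 - 6*pi = 5*pi/3
Step 4: cos(5*pi/3) = 1/2
Step 5: Re(z^7) = 823543 * 1/2 = 823543/2

823543/2


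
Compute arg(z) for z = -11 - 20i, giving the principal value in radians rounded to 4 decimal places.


Step 1: z = -11 - 20i
Step 2: arg(z) = atan2(-20, -11)
Step 3: arg(z) = -2.0736

-2.0736


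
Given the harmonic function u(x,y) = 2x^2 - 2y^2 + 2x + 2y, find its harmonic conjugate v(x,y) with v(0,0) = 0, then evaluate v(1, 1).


Step 1: v_x = -u_y = 4y - 2
Step 2: v_y = u_x = 4x + 2
Step 3: v = 4xy - 2x + 2y + C
Step 4: v(0,0) = 0 => C = 0
Step 5: v(1, 1) = 4

4


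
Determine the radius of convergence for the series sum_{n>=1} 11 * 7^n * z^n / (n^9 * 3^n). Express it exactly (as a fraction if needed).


Step 1: General term a_n = 11 * 7^n / (n^9 * 3^n)
Step 2: By the root test, |a_n|^(1/n) = 11^(1/n) * 7 / (n^(9/n) * 3) -> 7/3 as n -> infinity (since 11^(1/n) -> 1 and n^(9/n) -> 1)
Step 3: R = 1/lim|a_n|^(1/n) = 3/7

3/7


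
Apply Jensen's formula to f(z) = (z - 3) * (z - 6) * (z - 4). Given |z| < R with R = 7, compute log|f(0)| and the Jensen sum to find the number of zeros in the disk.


Jensen's formula: (1/2pi)*integral log|f(Re^it)|dt = log|f(0)| + sum_{|a_k|<R} log(R/|a_k|)
Step 1: f(0) = (-3) * (-6) * (-4) = -72
Step 2: log|f(0)| = log|3| + log|6| + log|4| = 4.2767
Step 3: Zeros inside |z| < 7: 3, 6, 4
Step 4: Jensen sum = log(7/3) + log(7/6) + log(7/4) = 1.5611
Step 5: n(R) = number of terms in the Jensen sum = count of zeros inside |z| < 7 = 3

3


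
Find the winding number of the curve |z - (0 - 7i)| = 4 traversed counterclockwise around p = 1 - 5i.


Step 1: Center c = (0, -7), radius = 4
Step 2: |p - c|^2 = 1^2 + 2^2 = 5
Step 3: r^2 = 16
Step 4: |p-c| < r so winding number = 1

1


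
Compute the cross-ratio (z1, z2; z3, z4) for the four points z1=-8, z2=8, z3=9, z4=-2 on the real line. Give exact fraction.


Step 1: (z1-z3)(z2-z4) = (-17) * 10 = -170
Step 2: (z1-z4)(z2-z3) = (-6) * (-1) = 6
Step 3: Cross-ratio = -170/6 = -85/3

-85/3


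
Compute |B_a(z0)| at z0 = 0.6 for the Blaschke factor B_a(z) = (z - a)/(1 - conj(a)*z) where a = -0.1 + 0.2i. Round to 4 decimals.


Step 1: Numerator z0 - a = 0.6 - (-0.1 + 0.2i) = 0.7 - 0.2i
Step 2: Denominator 1 - conj(a)*z0 = 1 - (-0.1 - 0.2i)*0.6 = 1.06 + 0.12i
Step 3: |z0 - a|^2 = 0.7^2 + (-0.2)^2 = 0.53; |1 - conj(a)*z0|^2 = 1.06^2 + 0.12^2 = 1.138
Step 4: |B_a(0.6)| = sqrt(0.53 / 1.138) = sqrt(0.465729)
Step 5: = 0.6824

0.6824


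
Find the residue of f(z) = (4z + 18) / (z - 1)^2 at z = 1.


Step 1: Pole of order 2 at z = 1
Step 2: Res = lim d/dz [(z - 1)^2 * f(z)] as z -> 1
Step 3: (z - 1)^2 * f(z) = 4z + 18
Step 4: d/dz[4z + 18] = 4

4


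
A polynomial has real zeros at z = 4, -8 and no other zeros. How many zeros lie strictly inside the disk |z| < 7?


Step 1: Check each root:
  z = 4: |4| = 4 < 7
  z = -8: |-8| = 8 >= 7
Step 2: Count = 1

1


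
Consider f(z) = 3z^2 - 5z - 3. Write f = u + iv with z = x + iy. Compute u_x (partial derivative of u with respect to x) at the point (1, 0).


Step 1: f(z) = 3(x+iy)^2 - 5(x+iy) - 3
Step 2: u = 3(x^2 - y^2) - 5x - 3
Step 3: u_x = 6x - 5
Step 4: At (1, 0): u_x = 6 - 5 = 1

1


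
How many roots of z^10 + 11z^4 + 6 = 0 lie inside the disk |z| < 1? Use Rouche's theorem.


Step 1: On |z| = 1 the three terms have sizes |z^10| = 1^10 = 1, |11z^4| = 11*1^4 = 11, |6| = 6
Step 2: The dominant term is g(z) = 11z^4; let h(z) = z^10 + 6 so f = g + h
Step 3: On |z| = 1: |g| = 11 and |h| <= 1 + 6 = 7
Step 4: Since 11 > 7, |h| < |g| on |z| = 1, so by Rouche f has the same number of zeros as g inside |z| < 1
Step 5: g(z) = 11z^4 has 4 zeros (at the origin, multiplicity 4) inside |z| < 1. Answer = 4

4


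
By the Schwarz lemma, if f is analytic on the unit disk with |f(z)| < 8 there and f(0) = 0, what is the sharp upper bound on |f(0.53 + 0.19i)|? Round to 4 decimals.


Step 1: g = f/8 maps D -> D with g(0) = 0, so by the Schwarz lemma |g(z)| <= |z|, i.e. |f(z)| <= 8|z|; this is sharp (f(z) = 8z).
Step 2: |z0|^2 = 0.53^2 + 0.19^2 = 0.317
Step 3: |z0| = sqrt(0.317) = 0.563028
Step 4: Best bound = 8 * |z0| = 8 * 0.563028 = 4.5042

4.5042


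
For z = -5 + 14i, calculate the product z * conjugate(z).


Step 1: conj(z) = -5 - 14i
Step 2: z * conj(z) = (-5)^2 + 14^2
Step 3: = 25 + 196 = 221

221


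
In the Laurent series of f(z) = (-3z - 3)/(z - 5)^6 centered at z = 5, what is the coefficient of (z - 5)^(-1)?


Step 1: Write the numerator in powers of (z - 5): -3z - 3 = -3(z - 5) + (-3*5 - 3) = -3(z - 5) - 18
Step 2: Divide by (z - 5)^6: f(z) = -18(z - 5)^(-6) - 3(z - 5)^(-5)
Step 3: This finite sum is the Laurent series of f about z = 5.
Step 4: Only the powers -6 and -5 appear, so the coefficient of (z - 5)^(-1) = 0

0


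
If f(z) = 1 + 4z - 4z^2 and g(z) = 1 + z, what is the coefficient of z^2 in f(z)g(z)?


Step 1: z^2 term in f*g comes from: (1)*(0) + (4z)*(z) + (-4z^2)*(1)
Step 2: = 0 + 4 - 4
Step 3: = 0

0


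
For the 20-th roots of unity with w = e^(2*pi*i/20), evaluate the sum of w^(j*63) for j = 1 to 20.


Step 1: The sum sum_{j=1}^{n} w^(k*j) equals n if n | k, else 0.
Step 2: Here n = 20, k = 63
Step 3: Does n divide k? 20 | 63 -> False
Step 4: Sum = 0

0


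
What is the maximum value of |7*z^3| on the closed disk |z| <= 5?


Step 1: On |z| = 5, |f(z)| = 7 * |z|^3 = 7 * 5^3
Step 2: By maximum modulus principle, maximum is on boundary.
Step 3: Maximum = 7 * 125 = 875

875


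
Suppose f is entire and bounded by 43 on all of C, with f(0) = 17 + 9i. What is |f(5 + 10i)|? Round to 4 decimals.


Step 1: By Liouville's theorem, a bounded entire function is constant.
Step 2: f(z) = f(0) = 17 + 9i for all z.
Step 3: |f(w)| = |17 + 9i| = sqrt(289 + 81)
Step 4: = 19.2354

19.2354


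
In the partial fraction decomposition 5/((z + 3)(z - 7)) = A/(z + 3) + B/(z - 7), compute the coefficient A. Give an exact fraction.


Step 1: Multiply both sides by (z + 3) and set z = -3
Step 2: A = 5 / (-3 - 7)
Step 3: A = 5 / (-10)
Step 4: A = -1/2

-1/2


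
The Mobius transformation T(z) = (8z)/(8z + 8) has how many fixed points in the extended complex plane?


Step 1: Fixed points satisfy T(z) = z
Step 2: 8z^2 = 0
Step 3: Discriminant = 0^2 - 4*8*0 = 0
Step 4: Number of fixed points = 1

1


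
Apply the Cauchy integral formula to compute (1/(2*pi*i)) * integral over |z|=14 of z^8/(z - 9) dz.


Step 1: f(z) = z^8, a = 9 is inside |z| = 14
Step 2: By Cauchy integral formula: (1/(2pi*i)) * integral = f(a)
Step 3: f(9) = 9^8 = 43046721

43046721


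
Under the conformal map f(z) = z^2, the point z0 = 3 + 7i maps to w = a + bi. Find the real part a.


Step 1: z0 = 3 + 7i
Step 2: z0^2 = 3^2 - 7^2 + 42i
Step 3: real part = 9 - 49 = -40

-40


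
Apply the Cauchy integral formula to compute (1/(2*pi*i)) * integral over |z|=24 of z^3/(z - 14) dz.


Step 1: f(z) = z^3, a = 14 is inside |z| = 24
Step 2: By Cauchy integral formula: (1/(2pi*i)) * integral = f(a)
Step 3: f(14) = 14^3 = 2744

2744


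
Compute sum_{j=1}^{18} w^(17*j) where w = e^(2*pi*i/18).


Step 1: The sum sum_{j=1}^{n} w^(k*j) equals n if n | k, else 0.
Step 2: Here n = 18, k = 17
Step 3: Does n divide k? 18 | 17 -> False
Step 4: Sum = 0

0


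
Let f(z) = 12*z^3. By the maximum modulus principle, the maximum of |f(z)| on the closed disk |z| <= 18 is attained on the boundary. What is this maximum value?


Step 1: On |z| = 18, |f(z)| = 12 * |z|^3 = 12 * 18^3
Step 2: By maximum modulus principle, maximum is on boundary.
Step 3: Maximum = 12 * 5832 = 69984

69984


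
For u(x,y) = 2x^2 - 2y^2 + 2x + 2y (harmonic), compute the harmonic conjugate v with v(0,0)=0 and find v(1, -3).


Step 1: v_x = -u_y = 4y - 2
Step 2: v_y = u_x = 4x + 2
Step 3: v = 4xy - 2x + 2y + C
Step 4: v(0,0) = 0 => C = 0
Step 5: v(1, -3) = -20

-20


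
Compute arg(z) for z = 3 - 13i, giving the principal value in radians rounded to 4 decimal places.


Step 1: z = 3 - 13i
Step 2: arg(z) = atan2(-13, 3)
Step 3: arg(z) = -1.344

-1.344


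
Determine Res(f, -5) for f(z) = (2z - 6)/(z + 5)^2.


Step 1: Pole of order 2 at z = -5
Step 2: Res = lim d/dz [(z + 5)^2 * f(z)] as z -> -5
Step 3: (z + 5)^2 * f(z) = 2z - 6
Step 4: d/dz[2z - 6] = 2

2


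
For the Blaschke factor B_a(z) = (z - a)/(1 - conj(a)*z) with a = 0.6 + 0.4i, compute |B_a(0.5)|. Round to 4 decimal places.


Step 1: Numerator z0 - a = 0.5 - (0.6 + 0.4i) = -0.1 - 0.4i
Step 2: Denominator 1 - conj(a)*z0 = 1 - (0.6 - 0.4i)*0.5 = 0.7 + 0.2i
Step 3: |z0 - a|^2 = (-0.1)^2 + (-0.4)^2 = 0.17; |1 - conj(a)*z0|^2 = 0.7^2 + 0.2^2 = 0.53
Step 4: |B_a(0.5)| = sqrt(0.17 / 0.53) = sqrt(0.320755)
Step 5: = 0.5664

0.5664


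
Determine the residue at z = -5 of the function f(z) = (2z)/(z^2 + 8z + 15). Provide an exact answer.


Step 1: Q(z) = z^2 + 8z + 15 = (z + 5)(z + 3)
Step 2: Q'(z) = 2z + 8
Step 3: Q'(-5) = -2, P(-5) = -10
Step 4: Res = P(-5)/Q'(-5) = -10/(-2) = 5

5


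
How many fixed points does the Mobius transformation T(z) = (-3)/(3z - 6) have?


Step 1: Fixed points satisfy T(z) = z
Step 2: 3z^2 - 6z + 3 = 0
Step 3: Discriminant = (-6)^2 - 4*3*3 = 0
Step 4: Number of fixed points = 1

1


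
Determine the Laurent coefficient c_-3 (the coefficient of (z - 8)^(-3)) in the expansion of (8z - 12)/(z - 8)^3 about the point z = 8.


Step 1: Write the numerator in powers of (z - 8): 8z - 12 = 8(z - 8) + (8*8 - 12) = 8(z - 8) + 52
Step 2: Divide by (z - 8)^3: f(z) = 52(z - 8)^(-3) + 8(z - 8)^(-2)
Step 3: This finite sum is the Laurent series of f about z = 8.
Step 4: Coefficient of (z - 8)^(-3) = 8*8 - 12 = 52

52


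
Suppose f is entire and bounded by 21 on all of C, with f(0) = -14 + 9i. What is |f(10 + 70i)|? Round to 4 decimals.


Step 1: By Liouville's theorem, a bounded entire function is constant.
Step 2: f(z) = f(0) = -14 + 9i for all z.
Step 3: |f(w)| = |-14 + 9i| = sqrt(196 + 81)
Step 4: = 16.6433

16.6433


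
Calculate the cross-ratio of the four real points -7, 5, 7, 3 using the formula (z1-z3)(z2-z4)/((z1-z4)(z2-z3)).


Step 1: (z1-z3)(z2-z4) = (-14) * 2 = -28
Step 2: (z1-z4)(z2-z3) = (-10) * (-2) = 20
Step 3: Cross-ratio = -28/20 = -7/5

-7/5


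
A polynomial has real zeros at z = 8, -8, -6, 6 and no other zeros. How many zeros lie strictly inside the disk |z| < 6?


Step 1: Check each root:
  z = 8: |8| = 8 >= 6
  z = -8: |-8| = 8 >= 6
  z = -6: |-6| = 6 >= 6
  z = 6: |6| = 6 >= 6
Step 2: Count = 0

0


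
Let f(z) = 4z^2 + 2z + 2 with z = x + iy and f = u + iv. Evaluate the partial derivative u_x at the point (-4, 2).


Step 1: f(z) = 4(x+iy)^2 + 2(x+iy) + 2
Step 2: u = 4(x^2 - y^2) + 2x + 2
Step 3: u_x = 8x + 2
Step 4: At (-4, 2): u_x = -32 + 2 = -30

-30


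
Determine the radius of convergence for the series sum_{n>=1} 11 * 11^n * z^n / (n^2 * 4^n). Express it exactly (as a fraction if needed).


Step 1: General term a_n = 11 * 11^n / (n^2 * 4^n)
Step 2: By the root test, |a_n|^(1/n) = 11^(1/n) * 11 / (n^(2/n) * 4) -> 11/4 as n -> infinity (since 11^(1/n) -> 1 and n^(2/n) -> 1)
Step 3: R = 1/lim|a_n|^(1/n) = 4/11

4/11


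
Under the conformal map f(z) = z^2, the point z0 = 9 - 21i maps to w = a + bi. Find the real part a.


Step 1: z0 = 9 - 21i
Step 2: z0^2 = 9^2 - (-21)^2 - 378i
Step 3: real part = 81 - 441 = -360

-360


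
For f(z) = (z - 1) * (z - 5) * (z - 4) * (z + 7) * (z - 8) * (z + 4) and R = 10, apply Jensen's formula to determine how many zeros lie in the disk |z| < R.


Jensen's formula: (1/2pi)*integral log|f(Re^it)|dt = log|f(0)| + sum_{|a_k|<R} log(R/|a_k|)
Step 1: f(0) = (-1) * (-5) * (-4) * 7 * (-8) * 4 = 4480
Step 2: log|f(0)| = log|1| + log|5| + log|4| + log|-7| + log|8| + log|-4| = 8.4074
Step 3: Zeros inside |z| < 10: 1, 5, 4, -7, 8, -4
Step 4: Jensen sum = log(10/1) + log(10/5) + log(10/4) + log(10/7) + log(10/8) + log(10/4) = 5.4081
Step 5: n(R) = number of terms in the Jensen sum = count of zeros inside |z| < 10 = 6

6


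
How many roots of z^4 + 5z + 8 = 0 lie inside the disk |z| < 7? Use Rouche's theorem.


Step 1: On |z| = 7 the three terms have sizes |z^4| = 7^4 = 2401, |5z| = 5*7 = 35, |8| = 8
Step 2: The dominant term is g(z) = z^4; let h(z) = 5z + 8 so f = g + h
Step 3: On |z| = 7: |g| = 2401 and |h| <= 35 + 8 = 43
Step 4: Since 2401 > 43, |h| < |g| on |z| = 7, so by Rouche f has the same number of zeros as g inside |z| < 7
Step 5: g(z) = z^4 has 4 zeros (all at the origin) inside |z| < 7. Answer = 4

4
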